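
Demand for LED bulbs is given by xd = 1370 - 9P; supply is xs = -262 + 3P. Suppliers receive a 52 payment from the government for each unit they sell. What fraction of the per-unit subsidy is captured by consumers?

Consumer share = 0.25

Pre-subsidy: 1370 - 9P = -262 + 3P gives P* = 136, x* = 146.
With the subsidy, sellers receive Ps = Pb + 52 for each unit, where Pb is the price buyers pay.
Supply in terms of Pb becomes xs = -262 + 3(Pb + 52) = -106 + 3Pb. Setting this equal to demand: 1370 - 9Pb = -106 + 3Pb, so Pb = 123.
Sellers receive Ps = 123 + 52 = 175; x' = 1370 − 9·123 = 263.
Buyers' price falls by P* − Pb = 136 − 123 = 13; sellers' price rises by Ps − P* = 175 − 136 = 39.
So consumers capture 13/52 = 0.25 of each unit of subsidy.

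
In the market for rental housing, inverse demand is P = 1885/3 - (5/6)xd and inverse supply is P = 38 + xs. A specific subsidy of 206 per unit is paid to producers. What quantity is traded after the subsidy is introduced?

Pre-subsidy: 1885/3 - (5/6)x = 38 + x gives x* = 322 and P* = 360.
With the subsidy, sellers receive Ps = Pb + 206 for each unit, where Pb is the price buyers pay.
On the curves, Pb = 1885/3 - (5/6)x and Ps = 38 + x; the wedge Ps − Pb = 206 gives 38 + x − (1885/3 - (5/6)x) = 206, so x' = 4778/11.
Then Pb = 1885/3 − (5/6)·(4778/11) = 2930/11 and Ps = 38 + 1·(4778/11) = 5196/11.

x' = 4778/11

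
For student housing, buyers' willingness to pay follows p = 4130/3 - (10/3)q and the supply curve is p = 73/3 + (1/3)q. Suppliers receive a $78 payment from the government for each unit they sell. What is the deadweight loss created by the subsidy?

Pre-subsidy: 4130/3 - (10/3)q = 73/3 + (1/3)q gives q* = 4057/11 and p* = 1620/11.
With the subsidy, sellers receive ps = pb + 78 for each unit, where pb is the price buyers pay.
On the curves, pb = 4130/3 - (10/3)q and ps = 73/3 + (1/3)q; the wedge ps − pb = 78 gives 73/3 + (1/3)q − (4130/3 - (10/3)q) = 78, so q' = 4291/11.
Then pb = 4130/3 − (10/3)·(4291/11) = 840/11 and ps = 73/3 + (1/3)·(4291/11) = 1698/11.
The subsidy expands output by 4291/11 − 4057/11 = 234/11 past the efficient level; on those units the gap between marginal cost and willingness to pay runs from 0 up to 78.
DWL = ½ × 78 × 234/11 = 9126/11.

Deadweight loss = 9126/11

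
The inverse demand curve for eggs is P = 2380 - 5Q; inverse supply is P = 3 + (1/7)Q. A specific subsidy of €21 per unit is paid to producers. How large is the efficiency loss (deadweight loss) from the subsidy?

Deadweight loss = €42.875

Pre-subsidy: 2380 - 5Q = 3 + (1/7)Q gives Q* = 16639/36 and P* = 2485/36.
With the subsidy, sellers receive Ps = Pb + 21 for each unit, where Pb is the price buyers pay.
On the curves, Pb = 2380 - 5Q and Ps = 3 + (1/7)Q; the wedge Ps − Pb = 21 gives 3 + (1/7)Q − (2380 - 5Q) = 21, so Q' = 8393/18.
Then Pb = 2380 − 5·(8393/18) = 875/18 and Ps = 3 + (1/7)·(8393/18) = 1253/18.
The subsidy expands output by 8393/18 − 16639/36 = 49/12 past the efficient level; on those units the gap between marginal cost and willingness to pay runs from 0 up to 21.
DWL = ½ × 21 × 49/12 = 42.875.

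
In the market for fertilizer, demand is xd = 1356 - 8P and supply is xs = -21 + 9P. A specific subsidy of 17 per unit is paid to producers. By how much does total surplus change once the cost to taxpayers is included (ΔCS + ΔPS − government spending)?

Net change in total surplus = -612

Pre-subsidy: 1356 - 8P = -21 + 9P gives P* = 81, x* = 708.
With the subsidy, sellers receive Ps = Pb + 17 for each unit, where Pb is the price buyers pay.
Supply in terms of Pb becomes xs = -21 + 9(Pb + 17) = 132 + 9Pb. Setting this equal to demand: 1356 - 8Pb = 132 + 9Pb, so Pb = 72.
Sellers receive Ps = 72 + 17 = 89; x' = 1356 − 8·72 = 780.
ΔCS = ½(708 + 780)(81 − 72) = 6696; ΔPS = ½(708 + 780)(89 − 81) = 5952.
Government spending = 17 × 780 = 13260.
Net change = 6696 + 5952 − 13260 = -612. The loss equals the DWL triangle ½·17·72.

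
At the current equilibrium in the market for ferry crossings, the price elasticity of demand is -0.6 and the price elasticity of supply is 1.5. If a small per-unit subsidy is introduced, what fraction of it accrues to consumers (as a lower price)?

Consumer share = 5/7

For a small subsidy around the equilibrium, the benefit split depends on the relative slopes, which at a point are proportional to the elasticities.
Buyer share = εs/(εs + |εd|) = 1.5/(1.5 + 0.6) = 5/7; seller share = |εd|/(εs + |εd|) = 2/7.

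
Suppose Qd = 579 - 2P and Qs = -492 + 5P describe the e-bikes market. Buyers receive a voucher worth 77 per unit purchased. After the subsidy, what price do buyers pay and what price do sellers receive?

Pre-subsidy: 579 - 2P = -492 + 5P gives P* = 153, Q* = 273.
With the rebate, buyers effectively pay Pb = Ps − 77, where Ps is the price sellers receive.
Demand in terms of Ps becomes Qd = 579 − 2(Ps − 77) = 733 - 2Ps. Setting this equal to supply: 733 - 2Ps = -492 + 5Ps, so Ps = 175.
Buyers pay Pb = 175 − 77 = 98; Q' = -492 + 5·175 = 383.

Buyers pay 98; sellers receive 175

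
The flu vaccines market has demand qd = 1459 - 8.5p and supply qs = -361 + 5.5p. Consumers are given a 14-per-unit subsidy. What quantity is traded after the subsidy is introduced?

Pre-subsidy: 1459 - 8.5p = -361 + 5.5p gives p* = 130, q* = 354.
With the rebate, buyers effectively pay pb = ps − 14, where ps is the price sellers receive.
Demand in terms of ps becomes qd = 1459 − 8.5(ps − 14) = 1578 - 8.5ps. Setting this equal to supply: 1578 - 8.5ps = -361 + 5.5ps, so ps = 138.5.
Buyers pay pb = 138.5 − 14 = 124.5; q' = -361 + 5.5·138.5 = 400.75.

q' = 400.75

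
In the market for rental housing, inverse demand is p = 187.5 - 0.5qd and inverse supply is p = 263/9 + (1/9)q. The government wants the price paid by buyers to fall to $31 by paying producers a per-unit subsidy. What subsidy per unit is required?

At a buyer price of 31, quantity demanded is 375 − 2·31 = 313.
Sellers supply 313 only when they receive ps = 263/9 + (1/9)·313 = 64.
s = ps − pb = 64 − 31 = 33.

Required subsidy s = $33 per unit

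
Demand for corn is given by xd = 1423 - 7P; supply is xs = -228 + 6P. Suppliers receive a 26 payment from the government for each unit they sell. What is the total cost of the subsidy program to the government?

Pre-subsidy: 1423 - 7P = -228 + 6P gives P* = 127, x* = 534.
With the subsidy, sellers receive Ps = Pb + 26 for each unit, where Pb is the price buyers pay.
Supply in terms of Pb becomes xs = -228 + 6(Pb + 26) = -72 + 6Pb. Setting this equal to demand: 1423 - 7Pb = -72 + 6Pb, so Pb = 115.
Sellers receive Ps = 115 + 26 = 141; x' = 1423 − 7·115 = 618.
Government outlay = subsidy × quantity = 26 × 618 = 16068.

Government cost = 16068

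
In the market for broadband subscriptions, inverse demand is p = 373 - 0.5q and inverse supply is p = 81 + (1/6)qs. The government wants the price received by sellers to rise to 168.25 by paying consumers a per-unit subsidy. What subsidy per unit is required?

At a seller price of 168.25, quantity supplied is -486 + 6·168.25 = 523.5.
Buyers absorb 523.5 only when they pay pb = 373 − 0.5·523.5 = 111.25.
s = ps − pb = 168.25 − 111.25 = 57.

Required subsidy s = 57 per unit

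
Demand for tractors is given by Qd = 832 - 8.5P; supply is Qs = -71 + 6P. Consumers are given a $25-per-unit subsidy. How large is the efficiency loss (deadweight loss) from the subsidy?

Deadweight loss = 31875/29

Pre-subsidy: 832 - 8.5P = -71 + 6P gives P* = 1806/29, Q* = 8777/29.
With the rebate, buyers effectively pay Pb = Ps − 25, where Ps is the price sellers receive.
Demand in terms of Ps becomes Qd = 832 − 8.5(Ps − 25) = 1044.5 - 8.5Ps. Setting this equal to supply: 1044.5 - 8.5Ps = -71 + 6Ps, so Ps = 2231/29.
Buyers pay Pb = 2231/29 − 25 = 1506/29; Q' = -71 + 6·(2231/29) = 11327/29.
The subsidy expands output by 11327/29 − 8777/29 = 2550/29 past the efficient level; on those units the gap between marginal cost and willingness to pay runs from 0 up to 25.
DWL = ½ × 25 × 2550/29 = 31875/29.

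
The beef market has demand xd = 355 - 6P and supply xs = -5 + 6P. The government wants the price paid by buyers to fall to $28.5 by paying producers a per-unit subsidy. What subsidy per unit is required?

At a buyer price of 28.5, quantity demanded is 355 − 6·28.5 = 184.
Sellers supply 184 only when they receive Ps with -5 + 6·Ps = 184, i.e. Ps = 31.5.
s = Ps − Pb = 31.5 − 28.5 = 3.

Required subsidy s = $3 per unit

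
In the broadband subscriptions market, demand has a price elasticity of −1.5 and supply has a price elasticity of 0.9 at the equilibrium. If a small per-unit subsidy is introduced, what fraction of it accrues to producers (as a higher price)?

For a small subsidy around the equilibrium, the benefit split depends on the relative slopes, which at a point are proportional to the elasticities.
Buyer share = εs/(εs + |εd|) = 0.9/(0.9 + 1.5) = 0.375; seller share = |εd|/(εs + |εd|) = 0.625.
So producers capture 0.625 of the subsidy.

Producer share = 0.625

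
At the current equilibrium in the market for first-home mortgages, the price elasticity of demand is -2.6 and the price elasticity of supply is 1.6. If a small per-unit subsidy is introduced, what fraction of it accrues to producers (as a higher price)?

For a small subsidy around the equilibrium, the benefit split depends on the relative slopes, which at a point are proportional to the elasticities.
Buyer share = εs/(εs + |εd|) = 1.6/(1.6 + 2.6) = 8/21; seller share = |εd|/(εs + |εd|) = 13/21.
So producers capture 13/21 of the subsidy.

Producer share = 13/21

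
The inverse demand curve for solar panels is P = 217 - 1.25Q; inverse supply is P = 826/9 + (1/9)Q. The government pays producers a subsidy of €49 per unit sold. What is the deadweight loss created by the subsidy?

Pre-subsidy: 217 - 1.25Q = 826/9 + (1/9)Q gives Q* = 92 and P* = 102.
With the subsidy, sellers receive Ps = Pb + 49 for each unit, where Pb is the price buyers pay.
On the curves, Pb = 217 - 1.25Q and Ps = 826/9 + (1/9)Q; the wedge Ps − Pb = 49 gives 826/9 + (1/9)Q − (217 - 1.25Q) = 49, so Q' = 128.
Then Pb = 217 − 1.25·128 = 57 and Ps = 826/9 + (1/9)·128 = 106.
The subsidy expands output by 128 − 92 = 36 past the efficient level; on those units the gap between marginal cost and willingness to pay runs from 0 up to 49.
DWL = ½ × 49 × 36 = 882.

Deadweight loss = €882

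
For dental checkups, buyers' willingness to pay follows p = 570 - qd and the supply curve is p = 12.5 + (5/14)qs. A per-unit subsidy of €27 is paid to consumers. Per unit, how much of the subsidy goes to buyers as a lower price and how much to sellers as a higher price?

Pre-subsidy: 570 - q = 12.5 + (5/14)q gives q* = 7805/19 and p* = 3025/19.
With the rebate, buyers effectively pay pb = ps − 27, where ps is the price sellers receive.
On the curves, pb = 570 - q and ps = 12.5 + (5/14)q; the wedge ps − pb = 27 gives 12.5 + (5/14)q − (570 - q) = 27, so q' = 8183/19.
Then pb = 570 − 1·(8183/19) = 2647/19 and ps = 12.5 + (5/14)·(8183/19) = 3160/19.
Buyers' price falls by p* − pb = 3025/19 − 2647/19 = 378/19; sellers' price rises by ps − p* = 3160/19 − 3025/19 = 135/19.

Buyers gain 378/19 per unit; sellers gain 135/19 per unit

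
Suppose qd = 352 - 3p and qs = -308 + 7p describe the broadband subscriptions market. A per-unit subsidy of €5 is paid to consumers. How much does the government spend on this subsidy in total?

Pre-subsidy: 352 - 3p = -308 + 7p gives p* = 66, q* = 154.
With the rebate, buyers effectively pay pb = ps − 5, where ps is the price sellers receive.
Demand in terms of ps becomes qd = 352 − 3(ps − 5) = 367 - 3ps. Setting this equal to supply: 367 - 3ps = -308 + 7ps, so ps = 67.5.
Buyers pay pb = 67.5 − 5 = 62.5; q' = -308 + 7·67.5 = 164.5.
Government outlay = subsidy × quantity = 5 × 164.5 = 822.5.

Government cost = €822.5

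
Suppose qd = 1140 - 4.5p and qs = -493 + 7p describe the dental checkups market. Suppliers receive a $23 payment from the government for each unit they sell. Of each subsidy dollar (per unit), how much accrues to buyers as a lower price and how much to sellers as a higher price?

Buyers gain $14 per unit; sellers gain $9 per unit

Pre-subsidy: 1140 - 4.5p = -493 + 7p gives p* = 142, q* = 501.
With the subsidy, sellers receive ps = pb + 23 for each unit, where pb is the price buyers pay.
Supply in terms of pb becomes qs = -493 + 7(pb + 23) = -332 + 7pb. Setting this equal to demand: 1140 - 4.5pb = -332 + 7pb, so pb = 128.
Sellers receive ps = 128 + 23 = 151; q' = 1140 − 4.5·128 = 564.
Buyers' price falls by p* − pb = 142 − 128 = 14; sellers' price rises by ps − p* = 151 − 142 = 9.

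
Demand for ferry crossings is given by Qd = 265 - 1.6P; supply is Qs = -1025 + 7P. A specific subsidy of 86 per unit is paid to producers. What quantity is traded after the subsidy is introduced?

Q' = 137

Pre-subsidy: 265 - 1.6P = -1025 + 7P gives P* = 150, Q* = 25.
With the subsidy, sellers receive Ps = Pb + 86 for each unit, where Pb is the price buyers pay.
Supply in terms of Pb becomes Qs = -1025 + 7(Pb + 86) = -423 + 7Pb. Setting this equal to demand: 265 - 1.6Pb = -423 + 7Pb, so Pb = 80.
Sellers receive Ps = 80 + 86 = 166; Q' = 265 − 1.6·80 = 137.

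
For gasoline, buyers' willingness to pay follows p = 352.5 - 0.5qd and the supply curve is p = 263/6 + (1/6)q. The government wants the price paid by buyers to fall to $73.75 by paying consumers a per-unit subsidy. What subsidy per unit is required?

At a buyer price of 73.75, quantity demanded is 705 − 2·73.75 = 557.5.
Sellers supply 557.5 only when they receive ps = 263/6 + (1/6)·557.5 = 136.75.
s = ps − pb = 136.75 − 73.75 = 63.

Required subsidy s = $63 per unit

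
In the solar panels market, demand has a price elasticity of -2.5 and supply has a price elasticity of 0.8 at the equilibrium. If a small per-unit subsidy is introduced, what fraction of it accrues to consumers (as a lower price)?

For a small subsidy around the equilibrium, the benefit split depends on the relative slopes, which at a point are proportional to the elasticities.
Buyer share = εs/(εs + |εd|) = 0.8/(0.8 + 2.5) = 8/33; seller share = |εd|/(εs + |εd|) = 25/33.

Consumer share = 8/33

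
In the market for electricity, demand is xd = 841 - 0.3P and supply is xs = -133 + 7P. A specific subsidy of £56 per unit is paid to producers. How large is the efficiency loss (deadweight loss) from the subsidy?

Pre-subsidy: 841 - 0.3P = -133 + 7P gives P* = 9740/73, x* = 58471/73.
With the subsidy, sellers receive Ps = Pb + 56 for each unit, where Pb is the price buyers pay.
Supply in terms of Pb becomes xs = -133 + 7(Pb + 56) = 259 + 7Pb. Setting this equal to demand: 841 - 0.3Pb = 259 + 7Pb, so Pb = 5820/73.
Sellers receive Ps = 5820/73 + 56 = 9908/73; x' = 841 − 0.3·(5820/73) = 59647/73.
The subsidy expands output by 59647/73 − 58471/73 = 1176/73 past the efficient level; on those units the gap between marginal cost and willingness to pay runs from 0 up to 56.
DWL = ½ × 56 × 1176/73 = 32928/73.

Deadweight loss = 32928/73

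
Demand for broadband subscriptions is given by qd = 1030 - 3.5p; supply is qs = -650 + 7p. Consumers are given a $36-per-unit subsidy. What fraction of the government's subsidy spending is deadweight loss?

Pre-subsidy: 1030 - 3.5p = -650 + 7p gives p* = 160, q* = 470.
With the rebate, buyers effectively pay pb = ps − 36, where ps is the price sellers receive.
Demand in terms of ps becomes qd = 1030 − 3.5(ps − 36) = 1156 - 3.5ps. Setting this equal to supply: 1156 - 3.5ps = -650 + 7ps, so ps = 172.
Buyers pay pb = 172 − 36 = 136; q' = -650 + 7·172 = 554.
ΔCS = ½(470 + 554)(160 − 136) = 12288; ΔPS = ½(470 + 554)(172 − 160) = 6144.
Government spending = 36 × 554 = 19944.
DWL = ½ × 36 × (554 − 470) = 1512; fraction = 1512 / 19944 = 21/277.

DWL / government spending = 21/277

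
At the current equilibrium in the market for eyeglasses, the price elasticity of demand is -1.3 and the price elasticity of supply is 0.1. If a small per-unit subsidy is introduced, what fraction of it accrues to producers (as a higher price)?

Producer share = 13/14

For a small subsidy around the equilibrium, the benefit split depends on the relative slopes, which at a point are proportional to the elasticities.
Buyer share = εs/(εs + |εd|) = 0.1/(0.1 + 1.3) = 1/14; seller share = |εd|/(εs + |εd|) = 13/14.
So producers capture 13/14 of the subsidy.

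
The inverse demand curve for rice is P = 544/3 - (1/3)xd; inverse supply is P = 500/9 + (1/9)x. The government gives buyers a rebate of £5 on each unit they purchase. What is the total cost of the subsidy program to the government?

Government cost = £1471.25

Pre-subsidy: 544/3 - (1/3)x = 500/9 + (1/9)x gives x* = 283 and P* = 87.
With the rebate, buyers effectively pay Pb = Ps − 5, where Ps is the price sellers receive.
On the curves, Pb = 544/3 - (1/3)x and Ps = 500/9 + (1/9)x; the wedge Ps − Pb = 5 gives 500/9 + (1/9)x − (544/3 - (1/3)x) = 5, so x' = 294.25.
Then Pb = 544/3 − (1/3)·294.25 = 83.25 and Ps = 500/9 + (1/9)·294.25 = 88.25.
Government outlay = subsidy × quantity = 5 × 294.25 = 1471.25.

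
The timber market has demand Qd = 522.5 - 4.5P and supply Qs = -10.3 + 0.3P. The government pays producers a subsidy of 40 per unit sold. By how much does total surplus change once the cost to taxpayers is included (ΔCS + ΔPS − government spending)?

Pre-subsidy: 522.5 - 4.5P = -10.3 + 0.3P gives P* = 111, Q* = 23.
With the subsidy, sellers receive Ps = Pb + 40 for each unit, where Pb is the price buyers pay.
Supply in terms of Pb becomes Qs = -10.3 + 0.3(Pb + 40) = 1.7 + 0.3Pb. Setting this equal to demand: 522.5 - 4.5Pb = 1.7 + 0.3Pb, so Pb = 108.5.
Sellers receive Ps = 108.5 + 40 = 148.5; Q' = 522.5 − 4.5·108.5 = 34.25.
ΔCS = ½(23 + 34.25)(111 − 108.5) = 71.5625; ΔPS = ½(23 + 34.25)(148.5 − 111) = 1073.4375.
Government spending = 40 × 34.25 = 1370.
Net change = 71.5625 + 1073.4375 − 1370 = -225. The loss equals the DWL triangle ½·40·11.25.

Net change in total surplus = -225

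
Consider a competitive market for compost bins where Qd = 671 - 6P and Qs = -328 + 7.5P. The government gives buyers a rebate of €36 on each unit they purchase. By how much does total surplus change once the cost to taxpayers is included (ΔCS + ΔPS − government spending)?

Pre-subsidy: 671 - 6P = -328 + 7.5P gives P* = 74, Q* = 227.
With the rebate, buyers effectively pay Pb = Ps − 36, where Ps is the price sellers receive.
Demand in terms of Ps becomes Qd = 671 − 6(Ps − 36) = 887 - 6Ps. Setting this equal to supply: 887 - 6Ps = -328 + 7.5Ps, so Ps = 90.
Buyers pay Pb = 90 − 36 = 54; Q' = -328 + 7.5·90 = 347.
ΔCS = ½(227 + 347)(74 − 54) = 5740; ΔPS = ½(227 + 347)(90 − 74) = 4592.
Government spending = 36 × 347 = 12492.
Net change = 5740 + 4592 − 12492 = -2160. The loss equals the DWL triangle ½·36·120.

Net change in total surplus = -€2160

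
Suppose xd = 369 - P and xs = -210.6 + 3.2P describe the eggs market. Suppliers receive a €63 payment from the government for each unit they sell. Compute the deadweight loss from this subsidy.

Deadweight loss = €1512

Pre-subsidy: 369 - P = -210.6 + 3.2P gives P* = 138, x* = 231.
With the subsidy, sellers receive Ps = Pb + 63 for each unit, where Pb is the price buyers pay.
Supply in terms of Pb becomes xs = -210.6 + 3.2(Pb + 63) = -9 + 3.2Pb. Setting this equal to demand: 369 - Pb = -9 + 3.2Pb, so Pb = 90.
Sellers receive Ps = 90 + 63 = 153; x' = 369 − 1·90 = 279.
The subsidy expands output by 279 − 231 = 48 past the efficient level; on those units the gap between marginal cost and willingness to pay runs from 0 up to 63.
DWL = ½ × 63 × 48 = 1512.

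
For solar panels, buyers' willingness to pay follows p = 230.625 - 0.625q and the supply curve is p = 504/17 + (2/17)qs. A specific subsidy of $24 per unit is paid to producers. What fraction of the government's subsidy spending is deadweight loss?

Pre-subsidy: 230.625 - 0.625q = 504/17 + (2/17)q gives q* = 27333/101 and p* = 6210/101.
With the subsidy, sellers receive ps = pb + 24 for each unit, where pb is the price buyers pay.
On the curves, pb = 230.625 - 0.625q and ps = 504/17 + (2/17)q; the wedge ps − pb = 24 gives 504/17 + (2/17)q − (230.625 - 0.625q) = 24, so q' = 30597/101.
Then pb = 230.625 − 0.625·(30597/101) = 4170/101 and ps = 504/17 + (2/17)·(30597/101) = 6594/101.
ΔCS = ½(27333/101 + 30597/101)(6210/101 − 4170/101) = 59088600/10201; ΔPS = ½(27333/101 + 30597/101)(6594/101 − 6210/101) = 11122560/10201.
Government spending = 24 × 30597/101 = 734328/101.
DWL = ½ × 24 × (30597/101 − 27333/101) = 39168/101; fraction = (39168/101) / (734328/101) = 544/10199.

DWL / government spending = 544/10199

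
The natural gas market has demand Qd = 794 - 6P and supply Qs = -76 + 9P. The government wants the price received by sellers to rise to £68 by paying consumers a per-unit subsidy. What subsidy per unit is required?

At a seller price of 68, quantity supplied is -76 + 9·68 = 536.
Buyers absorb 536 only when they pay Pb with 794 − 6·Pb = 536, i.e. Pb = 43.
s = Ps − Pb = 68 − 43 = 25.

Required subsidy s = £25 per unit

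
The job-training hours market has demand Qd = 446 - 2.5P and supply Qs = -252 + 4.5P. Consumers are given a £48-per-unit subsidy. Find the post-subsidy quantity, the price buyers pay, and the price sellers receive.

Q' = 1917/7; buyers pay 482/7; sellers receive 818/7

Pre-subsidy: 446 - 2.5P = -252 + 4.5P gives P* = 698/7, Q* = 1377/7.
With the rebate, buyers effectively pay Pb = Ps − 48, where Ps is the price sellers receive.
Demand in terms of Ps becomes Qd = 446 − 2.5(Ps − 48) = 566 - 2.5Ps. Setting this equal to supply: 566 - 2.5Ps = -252 + 4.5Ps, so Ps = 818/7.
Buyers pay Pb = 818/7 − 48 = 482/7; Q' = -252 + 4.5·(818/7) = 1917/7.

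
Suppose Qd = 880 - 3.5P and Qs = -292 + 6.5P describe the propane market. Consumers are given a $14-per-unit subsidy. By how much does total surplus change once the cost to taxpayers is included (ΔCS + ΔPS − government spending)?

Pre-subsidy: 880 - 3.5P = -292 + 6.5P gives P* = 117.2, Q* = 469.8.
With the rebate, buyers effectively pay Pb = Ps − 14, where Ps is the price sellers receive.
Demand in terms of Ps becomes Qd = 880 − 3.5(Ps − 14) = 929 - 3.5Ps. Setting this equal to supply: 929 - 3.5Ps = -292 + 6.5Ps, so Ps = 122.1.
Buyers pay Pb = 122.1 − 14 = 108.1; Q' = -292 + 6.5·122.1 = 501.65.
ΔCS = ½(469.8 + 501.65)(117.2 − 108.1) = 4420.0975; ΔPS = ½(469.8 + 501.65)(122.1 − 117.2) = 2380.0525.
Government spending = 14 × 501.65 = 7023.1.
Net change = 4420.0975 + 2380.0525 − 7023.1 = -222.95. The loss equals the DWL triangle ½·14·31.85.

Net change in total surplus = -$222.95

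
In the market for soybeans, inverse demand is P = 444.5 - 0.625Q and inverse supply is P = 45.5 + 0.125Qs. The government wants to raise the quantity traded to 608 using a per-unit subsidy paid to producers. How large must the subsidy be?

At Q = 608, from the demand curve buyers pay Pb = 444.5 − 0.625·608 = 64.5; from the supply curve sellers need Ps = 45.5 + 0.125·608 = 121.5.
The subsidy must fill the gap: s = Ps − Pb = 121.5 − 64.5 = 57.

Required subsidy s = 57 per unit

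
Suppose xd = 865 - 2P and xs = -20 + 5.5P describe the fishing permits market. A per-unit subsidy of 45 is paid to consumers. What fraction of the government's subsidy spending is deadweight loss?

Pre-subsidy: 865 - 2P = -20 + 5.5P gives P* = 118, x* = 629.
With the rebate, buyers effectively pay Pb = Ps − 45, where Ps is the price sellers receive.
Demand in terms of Ps becomes xd = 865 − 2(Ps − 45) = 955 - 2Ps. Setting this equal to supply: 955 - 2Ps = -20 + 5.5Ps, so Ps = 130.
Buyers pay Pb = 130 − 45 = 85; x' = -20 + 5.5·130 = 695.
ΔCS = ½(629 + 695)(118 − 85) = 21846; ΔPS = ½(629 + 695)(130 − 118) = 7944.
Government spending = 45 × 695 = 31275.
DWL = ½ × 45 × (695 − 629) = 1485; fraction = 1485 / 31275 = 33/695.

DWL / government spending = 33/695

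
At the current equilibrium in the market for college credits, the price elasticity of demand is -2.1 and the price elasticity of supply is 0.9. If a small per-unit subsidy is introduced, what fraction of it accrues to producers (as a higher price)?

Producer share = 0.7

For a small subsidy around the equilibrium, the benefit split depends on the relative slopes, which at a point are proportional to the elasticities.
Buyer share = εs/(εs + |εd|) = 0.9/(0.9 + 2.1) = 0.3; seller share = |εd|/(εs + |εd|) = 0.7.
So producers capture 0.7 of the subsidy.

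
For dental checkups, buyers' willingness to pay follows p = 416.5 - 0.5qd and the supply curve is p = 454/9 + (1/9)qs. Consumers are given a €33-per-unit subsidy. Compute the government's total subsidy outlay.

Pre-subsidy: 416.5 - 0.5q = 454/9 + (1/9)q gives q* = 599 and p* = 117.
With the rebate, buyers effectively pay pb = ps − 33, where ps is the price sellers receive.
On the curves, pb = 416.5 - 0.5q and ps = 454/9 + (1/9)q; the wedge ps − pb = 33 gives 454/9 + (1/9)q − (416.5 - 0.5q) = 33, so q' = 653.
Then pb = 416.5 − 0.5·653 = 90 and ps = 454/9 + (1/9)·653 = 123.
Government outlay = subsidy × quantity = 33 × 653 = 21549.

Government cost = €21549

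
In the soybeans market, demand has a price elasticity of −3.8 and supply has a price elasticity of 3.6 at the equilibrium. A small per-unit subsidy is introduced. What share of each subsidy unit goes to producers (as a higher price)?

For a small subsidy around the equilibrium, the benefit split depends on the relative slopes, which at a point are proportional to the elasticities.
Buyer share = εs/(εs + |εd|) = 3.6/(3.6 + 3.8) = 18/37; seller share = |εd|/(εs + |εd|) = 19/37.
So producers capture 19/37 of the subsidy.

Producer share = 19/37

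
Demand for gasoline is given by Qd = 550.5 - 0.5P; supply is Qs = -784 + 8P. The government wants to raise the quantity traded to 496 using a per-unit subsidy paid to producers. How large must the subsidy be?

Required subsidy s = 51 per unit

At Q = 496, invert demand for the buyer price: Pb = (550.5 − 496)/0.5 = 109; invert supply for the seller price: Ps = (496 − (-784))/8 = 160.
The subsidy must fill the gap: s = Ps − Pb = 160 − 109 = 51.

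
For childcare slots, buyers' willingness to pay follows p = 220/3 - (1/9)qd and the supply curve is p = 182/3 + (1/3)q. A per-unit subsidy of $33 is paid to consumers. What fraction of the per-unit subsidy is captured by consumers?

Pre-subsidy: 220/3 - (1/9)q = 182/3 + (1/3)q gives q* = 28.5 and p* = 421/6.
With the rebate, buyers effectively pay pb = ps − 33, where ps is the price sellers receive.
On the curves, pb = 220/3 - (1/9)q and ps = 182/3 + (1/3)q; the wedge ps − pb = 33 gives 182/3 + (1/3)q − (220/3 - (1/9)q) = 33, so q' = 102.75.
Then pb = 220/3 − (1/9)·102.75 = 743/12 and ps = 182/3 + (1/3)·102.75 = 1139/12.
Buyers' price falls by p* − pb = 421/6 − 743/12 = 8.25; sellers' price rises by ps − p* = 1139/12 − 421/6 = 24.75.
So consumers capture 8.25/33 = 0.25 of each unit of subsidy.

Consumer share = 0.25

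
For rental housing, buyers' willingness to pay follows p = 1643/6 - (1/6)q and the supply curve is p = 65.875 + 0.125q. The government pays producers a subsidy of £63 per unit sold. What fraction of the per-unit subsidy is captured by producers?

Producer share = 3/7

Pre-subsidy: 1643/6 - (1/6)q = 65.875 + 0.125q gives q* = 713 and p* = 155.
With the subsidy, sellers receive ps = pb + 63 for each unit, where pb is the price buyers pay.
On the curves, pb = 1643/6 - (1/6)q and ps = 65.875 + 0.125q; the wedge ps − pb = 63 gives 65.875 + 0.125q − (1643/6 - (1/6)q) = 63, so q' = 929.
Then pb = 1643/6 − (1/6)·929 = 119 and ps = 65.875 + 0.125·929 = 182.
Buyers' price falls by p* − pb = 155 − 119 = 36; sellers' price rises by ps − p* = 182 − 155 = 27.
So producers capture 27/63 = 3/7 of each unit of subsidy.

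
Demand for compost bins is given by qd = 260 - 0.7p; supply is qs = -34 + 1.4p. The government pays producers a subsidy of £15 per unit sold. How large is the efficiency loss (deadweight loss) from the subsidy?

Deadweight loss = £52.5

Pre-subsidy: 260 - 0.7p = -34 + 1.4p gives p* = 140, q* = 162.
With the subsidy, sellers receive ps = pb + 15 for each unit, where pb is the price buyers pay.
Supply in terms of pb becomes qs = -34 + 1.4(pb + 15) = -13 + 1.4pb. Setting this equal to demand: 260 - 0.7pb = -13 + 1.4pb, so pb = 130.
Sellers receive ps = 130 + 15 = 145; q' = 260 − 0.7·130 = 169.
The subsidy expands output by 169 − 162 = 7 past the efficient level; on those units the gap between marginal cost and willingness to pay runs from 0 up to 15.
DWL = ½ × 15 × 7 = 52.5.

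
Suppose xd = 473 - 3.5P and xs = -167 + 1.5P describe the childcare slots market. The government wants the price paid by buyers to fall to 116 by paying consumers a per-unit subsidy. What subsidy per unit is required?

Required subsidy s = 40 per unit

At a buyer price of 116, quantity demanded is 473 − 3.5·116 = 67.
Sellers supply 67 only when they receive Ps with -167 + 1.5·Ps = 67, i.e. Ps = 156.
s = Ps − Pb = 156 − 116 = 40.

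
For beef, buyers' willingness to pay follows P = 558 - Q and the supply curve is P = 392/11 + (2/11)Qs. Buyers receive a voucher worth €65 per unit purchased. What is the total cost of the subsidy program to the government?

Government cost = €32305

Pre-subsidy: 558 - Q = 392/11 + (2/11)Q gives Q* = 442 and P* = 116.
With the rebate, buyers effectively pay Pb = Ps − 65, where Ps is the price sellers receive.
On the curves, Pb = 558 - Q and Ps = 392/11 + (2/11)Q; the wedge Ps − Pb = 65 gives 392/11 + (2/11)Q − (558 - Q) = 65, so Q' = 497.
Then Pb = 558 − 1·497 = 61 and Ps = 392/11 + (2/11)·497 = 126.
Government outlay = subsidy × quantity = 65 × 497 = 32305.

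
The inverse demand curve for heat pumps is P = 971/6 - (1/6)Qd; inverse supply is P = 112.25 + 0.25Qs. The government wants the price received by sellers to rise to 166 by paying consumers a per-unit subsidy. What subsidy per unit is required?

Required subsidy s = 40 per unit

At a seller price of 166, quantity supplied is -449 + 4·166 = 215.
Buyers absorb 215 only when they pay Pb = 971/6 − (1/6)·215 = 126.
s = Ps − Pb = 166 − 126 = 40.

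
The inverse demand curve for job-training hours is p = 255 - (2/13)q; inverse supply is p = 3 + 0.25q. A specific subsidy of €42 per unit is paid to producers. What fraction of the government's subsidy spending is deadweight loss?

Pre-subsidy: 255 - (2/13)q = 3 + 0.25q gives q* = 624 and p* = 159.
With the subsidy, sellers receive ps = pb + 42 for each unit, where pb is the price buyers pay.
On the curves, pb = 255 - (2/13)q and ps = 3 + 0.25q; the wedge ps − pb = 42 gives 3 + 0.25q − (255 - (2/13)q) = 42, so q' = 728.
Then pb = 255 − (2/13)·728 = 143 and ps = 3 + 0.25·728 = 185.
ΔCS = ½(624 + 728)(159 − 143) = 10816; ΔPS = ½(624 + 728)(185 − 159) = 17576.
Government spending = 42 × 728 = 30576.
DWL = ½ × 42 × (728 − 624) = 2184; fraction = 2184 / 30576 = 1/14.

DWL / government spending = 1/14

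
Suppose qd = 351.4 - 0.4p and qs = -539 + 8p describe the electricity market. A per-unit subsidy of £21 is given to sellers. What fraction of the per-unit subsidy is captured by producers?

Producer share = 1/21

Pre-subsidy: 351.4 - 0.4p = -539 + 8p gives p* = 106, q* = 309.
With the subsidy, sellers receive ps = pb + 21 for each unit, where pb is the price buyers pay.
Supply in terms of pb becomes qs = -539 + 8(pb + 21) = -371 + 8pb. Setting this equal to demand: 351.4 - 0.4pb = -371 + 8pb, so pb = 86.
Sellers receive ps = 86 + 21 = 107; q' = 351.4 − 0.4·86 = 317.
Buyers' price falls by p* − pb = 106 − 86 = 20; sellers' price rises by ps − p* = 107 − 106 = 1.
So producers capture 1/21 = 1/21 of each unit of subsidy.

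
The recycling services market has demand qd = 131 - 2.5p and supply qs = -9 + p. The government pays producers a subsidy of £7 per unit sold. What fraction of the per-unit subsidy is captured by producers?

Pre-subsidy: 131 - 2.5p = -9 + p gives p* = 40, q* = 31.
With the subsidy, sellers receive ps = pb + 7 for each unit, where pb is the price buyers pay.
Supply in terms of pb becomes qs = -9 + 1(pb + 7) = -2 + pb. Setting this equal to demand: 131 - 2.5pb = -2 + pb, so pb = 38.
Sellers receive ps = 38 + 7 = 45; q' = 131 − 2.5·38 = 36.
Buyers' price falls by p* − pb = 40 − 38 = 2; sellers' price rises by ps − p* = 45 − 40 = 5.
So producers capture 5/7 = 5/7 of each unit of subsidy.

Producer share = 5/7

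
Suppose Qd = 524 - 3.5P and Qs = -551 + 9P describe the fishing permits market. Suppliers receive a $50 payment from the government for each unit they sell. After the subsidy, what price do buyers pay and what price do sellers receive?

Pre-subsidy: 524 - 3.5P = -551 + 9P gives P* = 86, Q* = 223.
With the subsidy, sellers receive Ps = Pb + 50 for each unit, where Pb is the price buyers pay.
Supply in terms of Pb becomes Qs = -551 + 9(Pb + 50) = -101 + 9Pb. Setting this equal to demand: 524 - 3.5Pb = -101 + 9Pb, so Pb = 50.
Sellers receive Ps = 50 + 50 = 100; Q' = 524 − 3.5·50 = 349.

Buyers pay $50; sellers receive $100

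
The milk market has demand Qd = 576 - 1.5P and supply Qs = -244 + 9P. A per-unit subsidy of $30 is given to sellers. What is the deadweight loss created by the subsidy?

Deadweight loss = 4050/7

Pre-subsidy: 576 - 1.5P = -244 + 9P gives P* = 1640/21, Q* = 3212/7.
With the subsidy, sellers receive Ps = Pb + 30 for each unit, where Pb is the price buyers pay.
Supply in terms of Pb becomes Qs = -244 + 9(Pb + 30) = 26 + 9Pb. Setting this equal to demand: 576 - 1.5Pb = 26 + 9Pb, so Pb = 1100/21.
Sellers receive Ps = 1100/21 + 30 = 1730/21; Q' = 576 − 1.5·(1100/21) = 3482/7.
The subsidy expands output by 3482/7 − 3212/7 = 270/7 past the efficient level; on those units the gap between marginal cost and willingness to pay runs from 0 up to 30.
DWL = ½ × 30 × 270/7 = 4050/7.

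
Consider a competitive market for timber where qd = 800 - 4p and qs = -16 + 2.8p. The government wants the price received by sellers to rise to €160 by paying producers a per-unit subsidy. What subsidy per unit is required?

Required subsidy s = €68 per unit

At a seller price of 160, quantity supplied is -16 + 2.8·160 = 432.
Buyers absorb 432 only when they pay pb with 800 − 4·pb = 432, i.e. pb = 92.
s = ps − pb = 160 − 92 = 68.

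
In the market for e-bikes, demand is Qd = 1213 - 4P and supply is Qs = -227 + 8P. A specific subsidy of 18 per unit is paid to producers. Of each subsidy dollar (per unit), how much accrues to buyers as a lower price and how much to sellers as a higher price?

Pre-subsidy: 1213 - 4P = -227 + 8P gives P* = 120, Q* = 733.
With the subsidy, sellers receive Ps = Pb + 18 for each unit, where Pb is the price buyers pay.
Supply in terms of Pb becomes Qs = -227 + 8(Pb + 18) = -83 + 8Pb. Setting this equal to demand: 1213 - 4Pb = -83 + 8Pb, so Pb = 108.
Sellers receive Ps = 108 + 18 = 126; Q' = 1213 − 4·108 = 781.
Buyers' price falls by P* − Pb = 120 − 108 = 12; sellers' price rises by Ps − P* = 126 − 120 = 6.

Buyers gain 12 per unit; sellers gain 6 per unit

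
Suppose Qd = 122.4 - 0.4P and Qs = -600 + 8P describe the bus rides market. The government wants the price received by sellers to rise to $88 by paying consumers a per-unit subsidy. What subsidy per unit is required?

At a seller price of 88, quantity supplied is -600 + 8·88 = 104.
Buyers absorb 104 only when they pay Pb with 122.4 − 0.4·Pb = 104, i.e. Pb = 46.
s = Ps − Pb = 88 − 46 = 42.

Required subsidy s = $42 per unit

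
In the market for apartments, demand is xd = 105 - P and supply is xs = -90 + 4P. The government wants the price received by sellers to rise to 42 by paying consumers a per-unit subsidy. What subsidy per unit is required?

At a seller price of 42, quantity supplied is -90 + 4·42 = 78.
Buyers absorb 78 only when they pay Pb with 105 − 1·Pb = 78, i.e. Pb = 27.
s = Ps − Pb = 42 − 27 = 15.

Required subsidy s = 15 per unit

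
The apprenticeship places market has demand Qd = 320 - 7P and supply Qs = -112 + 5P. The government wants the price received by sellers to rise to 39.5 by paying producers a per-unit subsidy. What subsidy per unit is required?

At a seller price of 39.5, quantity supplied is -112 + 5·39.5 = 85.5.
Buyers absorb 85.5 only when they pay Pb with 320 − 7·Pb = 85.5, i.e. Pb = 33.5.
s = Ps − Pb = 39.5 − 33.5 = 6.

Required subsidy s = 6 per unit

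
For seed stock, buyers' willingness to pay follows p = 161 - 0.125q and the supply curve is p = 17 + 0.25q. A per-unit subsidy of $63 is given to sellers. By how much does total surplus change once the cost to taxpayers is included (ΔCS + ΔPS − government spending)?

Pre-subsidy: 161 - 0.125q = 17 + 0.25q gives q* = 384 and p* = 113.
With the subsidy, sellers receive ps = pb + 63 for each unit, where pb is the price buyers pay.
On the curves, pb = 161 - 0.125q and ps = 17 + 0.25q; the wedge ps − pb = 63 gives 17 + 0.25q − (161 - 0.125q) = 63, so q' = 552.
Then pb = 161 − 0.125·552 = 92 and ps = 17 + 0.25·552 = 155.
ΔCS = ½(384 + 552)(113 − 92) = 9828; ΔPS = ½(384 + 552)(155 − 113) = 19656.
Government spending = 63 × 552 = 34776.
Net change = 9828 + 19656 − 34776 = -5292. The loss equals the DWL triangle ½·63·168.

Net change in total surplus = -$5292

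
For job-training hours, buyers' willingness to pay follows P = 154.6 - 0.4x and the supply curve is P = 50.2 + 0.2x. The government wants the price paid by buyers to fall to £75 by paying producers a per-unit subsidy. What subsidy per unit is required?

Required subsidy s = £15 per unit

At a buyer price of 75, quantity demanded is 386.5 − 2.5·75 = 199.
Sellers supply 199 only when they receive Ps = 50.2 + 0.2·199 = 90.
s = Ps − Pb = 90 − 75 = 15.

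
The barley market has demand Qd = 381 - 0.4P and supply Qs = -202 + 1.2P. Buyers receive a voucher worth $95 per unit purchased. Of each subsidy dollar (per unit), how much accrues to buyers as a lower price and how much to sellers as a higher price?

Buyers gain $71.25 per unit; sellers gain $23.75 per unit

Pre-subsidy: 381 - 0.4P = -202 + 1.2P gives P* = 364.375, Q* = 235.25.
With the rebate, buyers effectively pay Pb = Ps − 95, where Ps is the price sellers receive.
Demand in terms of Ps becomes Qd = 381 − 0.4(Ps − 95) = 419 - 0.4Ps. Setting this equal to supply: 419 - 0.4Ps = -202 + 1.2Ps, so Ps = 388.125.
Buyers pay Pb = 388.125 − 95 = 293.125; Q' = -202 + 1.2·388.125 = 263.75.
Buyers' price falls by P* − Pb = 364.375 − 293.125 = 71.25; sellers' price rises by Ps − P* = 388.125 − 364.375 = 23.75.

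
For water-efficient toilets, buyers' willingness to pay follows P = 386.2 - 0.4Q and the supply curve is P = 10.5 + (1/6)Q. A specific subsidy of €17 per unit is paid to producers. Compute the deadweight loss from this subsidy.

Pre-subsidy: 386.2 - 0.4Q = 10.5 + (1/6)Q gives Q* = 663 and P* = 121.
With the subsidy, sellers receive Ps = Pb + 17 for each unit, where Pb is the price buyers pay.
On the curves, Pb = 386.2 - 0.4Q and Ps = 10.5 + (1/6)Q; the wedge Ps − Pb = 17 gives 10.5 + (1/6)Q − (386.2 - 0.4Q) = 17, so Q' = 693.
Then Pb = 386.2 − 0.4·693 = 109 and Ps = 10.5 + (1/6)·693 = 126.
The subsidy expands output by 693 − 663 = 30 past the efficient level; on those units the gap between marginal cost and willingness to pay runs from 0 up to 17.
DWL = ½ × 17 × 30 = 255.

Deadweight loss = €255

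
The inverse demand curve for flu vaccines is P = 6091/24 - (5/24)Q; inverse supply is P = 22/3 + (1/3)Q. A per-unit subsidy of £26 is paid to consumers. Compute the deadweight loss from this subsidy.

Deadweight loss = £624

Pre-subsidy: 6091/24 - (5/24)Q = 22/3 + (1/3)Q gives Q* = 455 and P* = 159.
With the rebate, buyers effectively pay Pb = Ps − 26, where Ps is the price sellers receive.
On the curves, Pb = 6091/24 - (5/24)Q and Ps = 22/3 + (1/3)Q; the wedge Ps − Pb = 26 gives 22/3 + (1/3)Q − (6091/24 - (5/24)Q) = 26, so Q' = 503.
Then Pb = 6091/24 − (5/24)·503 = 149 and Ps = 22/3 + (1/3)·503 = 175.
The subsidy expands output by 503 − 455 = 48 past the efficient level; on those units the gap between marginal cost and willingness to pay runs from 0 up to 26.
DWL = ½ × 26 × 48 = 624.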